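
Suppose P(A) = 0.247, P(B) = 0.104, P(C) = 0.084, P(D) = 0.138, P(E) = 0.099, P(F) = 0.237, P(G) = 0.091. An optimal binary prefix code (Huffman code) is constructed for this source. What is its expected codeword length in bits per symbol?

2.691 bits/symbol

Repeatedly combine the two least-probable nodes; the expected code length is the sum of the merged weights.
merge 21/250 + 91/1000 → 7/40
merge 99/1000 + 13/125 → 203/1000
merge 69/500 + 7/40 → 313/1000
merge 203/1000 + 237/1000 → 11/25
merge 247/1000 + 313/1000 → 14/25
merge 11/25 + 14/25 → 1
L = 7/40 + 203/1000 + 313/1000 + 11/25 + 14/25 + 1 = 2691/1000 = 2.691 bits/symbol.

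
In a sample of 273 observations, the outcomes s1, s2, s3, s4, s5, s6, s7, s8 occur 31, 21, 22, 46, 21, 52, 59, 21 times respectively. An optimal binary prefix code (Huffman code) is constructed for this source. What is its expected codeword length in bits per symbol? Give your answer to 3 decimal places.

Probabilities are the counts divided by 273.
Repeatedly combine the two least-probable nodes; the expected code length is the sum of the merged weights.
merge 1/13 + 1/13 → 2/13
merge 1/13 + 22/273 → 43/273
merge 31/273 + 2/13 → 73/273
merge 43/273 + 46/273 → 89/273
merge 4/21 + 59/273 → 37/91
merge 73/273 + 89/273 → 54/91
merge 37/91 + 54/91 → 1
L = 2/13 + 43/273 + 73/273 + 89/273 + 37/91 + 54/91 + 1 = 61/21 ≈ 2.905 bits/symbol.

2.905 bits/symbol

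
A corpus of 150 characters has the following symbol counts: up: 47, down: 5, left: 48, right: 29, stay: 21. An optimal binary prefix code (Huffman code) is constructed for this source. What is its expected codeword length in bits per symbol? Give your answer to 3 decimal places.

2.173 bits/symbol

Probabilities are the counts divided by 150.
Repeatedly combine the two least-probable nodes; the expected code length is the sum of the merged weights.
merge 1/30 + 7/50 → 13/75
merge 13/75 + 29/150 → 11/30
merge 47/150 + 8/25 → 19/30
merge 11/30 + 19/30 → 1
L = 13/75 + 11/30 + 19/30 + 1 = 163/75 ≈ 2.173 bits/symbol.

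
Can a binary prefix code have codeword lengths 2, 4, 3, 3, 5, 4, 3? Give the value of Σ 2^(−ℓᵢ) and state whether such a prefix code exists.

With common denominator 2^5 = 32: Σ 2^(−ℓᵢ) = 8/32 + 2/32 + 4/32 + 4/32 + 1/32 + 2/32 + 4/32 = 25/32 = 0.78125.
Kraft's inequality requires Σ ≤ 1; here Σ = 0.78125 ≤ 1, so such a prefix code exists.

0.78125; yes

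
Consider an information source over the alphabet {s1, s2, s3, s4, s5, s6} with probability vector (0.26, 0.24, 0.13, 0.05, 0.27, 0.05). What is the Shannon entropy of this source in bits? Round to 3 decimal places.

2.324 bits

H = −Σ pᵢ log₂ pᵢ.
−0.26·log₂(0.26) = 0.5053
−0.24·log₂(0.24) = 0.4941
−0.13·log₂(0.13) = 0.3826
−0.05·log₂(0.05) = 0.2161
−0.27·log₂(0.27) = 0.5100
−0.05·log₂(0.05) = 0.2161
Sum ≈ 2.3243 → 2.324 bits.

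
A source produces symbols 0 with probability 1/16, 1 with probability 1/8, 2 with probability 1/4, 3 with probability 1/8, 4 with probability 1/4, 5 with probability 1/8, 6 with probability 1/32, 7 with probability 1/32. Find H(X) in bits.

2.6875 bits

Each probability is a power of 1/2, so log₂(1/p) is an integer.
H = Σ p·log₂(1/p) = 1/16·4 + 1/8·3 + 1/4·2 + 1/8·3 + 1/4·2 + 1/8·3 + 1/32·5 + 1/32·5 = 2.6875 bits.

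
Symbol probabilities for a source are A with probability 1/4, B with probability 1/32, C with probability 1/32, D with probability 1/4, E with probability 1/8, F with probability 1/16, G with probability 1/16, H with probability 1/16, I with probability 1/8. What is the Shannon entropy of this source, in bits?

2.8125 bits

Each probability is a power of 1/2, so log₂(1/p) is an integer.
H = Σ p·log₂(1/p) = 1/4·2 + 1/32·5 + 1/32·5 + 1/4·2 + 1/8·3 + 1/16·4 + 1/16·4 + 1/16·4 + 1/8·3 = 2.8125 bits.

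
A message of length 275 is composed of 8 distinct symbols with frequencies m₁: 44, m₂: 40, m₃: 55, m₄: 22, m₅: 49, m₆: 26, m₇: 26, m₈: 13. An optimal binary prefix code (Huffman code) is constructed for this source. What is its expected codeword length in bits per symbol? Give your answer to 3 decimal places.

2.927 bits/symbol

Probabilities are the counts divided by 275.
Repeatedly combine the two least-probable nodes; the expected code length is the sum of the merged weights.
merge 13/275 + 2/25 → 7/55
merge 26/275 + 26/275 → 52/275
merge 7/55 + 8/55 → 3/11
merge 4/25 + 49/275 → 93/275
merge 52/275 + 1/5 → 107/275
merge 3/11 + 93/275 → 168/275
merge 107/275 + 168/275 → 1
L = 7/55 + 52/275 + 3/11 + 93/275 + 107/275 + 168/275 + 1 = 161/55 ≈ 2.927 bits/symbol.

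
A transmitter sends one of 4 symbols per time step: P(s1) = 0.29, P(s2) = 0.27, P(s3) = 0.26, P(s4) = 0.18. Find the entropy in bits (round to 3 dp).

1.979 bits

H = −Σ pᵢ log₂ pᵢ.
−0.29·log₂(0.29) = 0.5179
−0.27·log₂(0.27) = 0.5100
−0.26·log₂(0.26) = 0.5053
−0.18·log₂(0.18) = 0.4453
Sum ≈ 1.9785 → 1.979 bits.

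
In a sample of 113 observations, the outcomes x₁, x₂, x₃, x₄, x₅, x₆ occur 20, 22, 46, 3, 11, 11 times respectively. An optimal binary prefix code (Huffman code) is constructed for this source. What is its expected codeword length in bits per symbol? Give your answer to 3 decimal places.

2.310 bits/symbol

Probabilities are the counts divided by 113.
Repeatedly combine the two least-probable nodes; the expected code length is the sum of the merged weights.
merge 3/113 + 11/113 → 14/113
merge 11/113 + 14/113 → 25/113
merge 20/113 + 22/113 → 42/113
merge 25/113 + 42/113 → 67/113
merge 46/113 + 67/113 → 1
L = 14/113 + 25/113 + 42/113 + 67/113 + 1 = 261/113 ≈ 2.310 bits/symbol.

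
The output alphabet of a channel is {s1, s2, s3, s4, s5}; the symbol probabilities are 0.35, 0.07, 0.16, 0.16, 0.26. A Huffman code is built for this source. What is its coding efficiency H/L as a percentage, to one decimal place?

96.4%

Entropy H = −Σ p log₂ p ≈ 2.1500 bits.
Huffman merges: 7/100+4/25→23/100; 4/25+23/100→39/100; 13/50+7/20→61/100; 39/100+61/100→1. L = 223/100 ≈ 2.2300.
Efficiency = H/L = 2.1500/2.2300 = 96.4%.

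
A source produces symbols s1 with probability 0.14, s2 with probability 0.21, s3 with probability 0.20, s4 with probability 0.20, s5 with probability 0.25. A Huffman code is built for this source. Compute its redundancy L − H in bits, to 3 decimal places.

Entropy H = −Σ p log₂ p ≈ 2.2987 bits.
Huffman merges: 7/50+1/5→17/50; 1/5+21/100→41/100; 1/4+17/50→59/100; 41/100+59/100→1. L = 117/50 ≈ 2.3400.
L − H = 2.3400 − 2.2987 = 0.041 bits.

0.041 bits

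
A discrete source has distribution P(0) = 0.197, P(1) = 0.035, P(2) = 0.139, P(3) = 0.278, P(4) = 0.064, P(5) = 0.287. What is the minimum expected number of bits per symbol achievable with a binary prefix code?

2.337 bits/symbol

Repeatedly combine the two least-probable nodes; the expected code length is the sum of the merged weights.
merge 7/200 + 8/125 → 99/1000
merge 99/1000 + 139/1000 → 119/500
merge 197/1000 + 119/500 → 87/200
merge 139/500 + 287/1000 → 113/200
merge 87/200 + 113/200 → 1
L = 99/1000 + 119/500 + 87/200 + 113/200 + 1 = 2337/1000 = 2.337 bits/symbol.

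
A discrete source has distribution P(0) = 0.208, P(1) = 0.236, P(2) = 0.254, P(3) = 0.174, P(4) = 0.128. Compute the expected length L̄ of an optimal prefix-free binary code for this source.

Repeatedly combine the two least-probable nodes; the expected code length is the sum of the merged weights.
merge 16/125 + 87/500 → 151/500
merge 26/125 + 59/250 → 111/250
merge 127/500 + 151/500 → 139/250
merge 111/250 + 139/250 → 1
L = 151/500 + 111/250 + 139/250 + 1 = 1151/500 = 2.302 bits/symbol.

2.302 bits/symbol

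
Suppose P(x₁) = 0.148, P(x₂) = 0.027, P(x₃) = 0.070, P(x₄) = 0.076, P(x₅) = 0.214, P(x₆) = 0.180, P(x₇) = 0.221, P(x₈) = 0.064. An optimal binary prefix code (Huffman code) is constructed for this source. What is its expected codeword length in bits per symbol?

2.802 bits/symbol

Repeatedly combine the two least-probable nodes; the expected code length is the sum of the merged weights.
merge 27/1000 + 8/125 → 91/1000
merge 7/100 + 19/250 → 73/500
merge 91/1000 + 73/500 → 237/1000
merge 37/250 + 9/50 → 41/125
merge 107/500 + 221/1000 → 87/200
merge 237/1000 + 41/125 → 113/200
merge 87/200 + 113/200 → 1
L = 91/1000 + 73/500 + 237/1000 + 41/125 + 87/200 + 113/200 + 1 = 1401/500 = 2.802 bits/symbol.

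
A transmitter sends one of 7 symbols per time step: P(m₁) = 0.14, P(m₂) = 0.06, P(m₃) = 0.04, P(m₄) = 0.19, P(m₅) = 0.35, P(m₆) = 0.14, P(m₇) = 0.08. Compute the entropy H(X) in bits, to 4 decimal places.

2.5003 bits

H = −Σ pᵢ log₂ pᵢ.
−0.14·log₂(0.14) = 0.3971
−0.06·log₂(0.06) = 0.2435
−0.04·log₂(0.04) = 0.1858
−0.19·log₂(0.19) = 0.4552
−0.35·log₂(0.35) = 0.5301
−0.14·log₂(0.14) = 0.3971
−0.08·log₂(0.08) = 0.2915
Sum ≈ 2.5003 → 2.5003 bits.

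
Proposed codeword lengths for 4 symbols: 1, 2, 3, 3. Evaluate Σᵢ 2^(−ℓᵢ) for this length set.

With common denominator 2^3 = 8: Σ 2^(−ℓᵢ) = 4/8 + 2/8 + 1/8 + 1/8 = 8/8 = 1.

1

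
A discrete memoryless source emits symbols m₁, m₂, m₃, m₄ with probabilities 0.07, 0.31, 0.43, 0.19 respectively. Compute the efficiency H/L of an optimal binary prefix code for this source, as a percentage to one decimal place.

Entropy H = −Σ p log₂ p ≈ 1.7711 bits.
Huffman merges: 7/100+19/100→13/50; 13/50+31/100→57/100; 43/100+57/100→1. L = 183/100 ≈ 1.8300.
Efficiency = H/L = 1.7711/1.8300 = 96.8%.

96.8%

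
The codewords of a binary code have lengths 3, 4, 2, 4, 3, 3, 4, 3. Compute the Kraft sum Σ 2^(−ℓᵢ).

0.9375

With common denominator 2^4 = 16: Σ 2^(−ℓᵢ) = 2/16 + 1/16 + 4/16 + 1/16 + 2/16 + 2/16 + 1/16 + 2/16 = 15/16 = 0.9375.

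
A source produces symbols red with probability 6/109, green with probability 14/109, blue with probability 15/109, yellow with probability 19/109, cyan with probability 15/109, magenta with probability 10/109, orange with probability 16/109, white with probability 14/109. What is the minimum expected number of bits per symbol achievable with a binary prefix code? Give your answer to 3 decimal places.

2.972 bits/symbol

Repeatedly combine the two least-probable nodes; the expected code length is the sum of the merged weights.
merge 6/109 + 10/109 → 16/109
merge 14/109 + 14/109 → 28/109
merge 15/109 + 15/109 → 30/109
merge 16/109 + 16/109 → 32/109
merge 19/109 + 28/109 → 47/109
merge 30/109 + 32/109 → 62/109
merge 47/109 + 62/109 → 1
L = 16/109 + 28/109 + 30/109 + 32/109 + 47/109 + 62/109 + 1 = 324/109 ≈ 2.972 bits/symbol.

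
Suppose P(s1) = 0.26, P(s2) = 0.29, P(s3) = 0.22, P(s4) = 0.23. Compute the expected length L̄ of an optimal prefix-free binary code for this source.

Repeatedly combine the two least-probable nodes; the expected code length is the sum of the merged weights.
merge 11/50 + 23/100 → 9/20
merge 13/50 + 29/100 → 11/20
merge 9/20 + 11/20 → 1
L = 9/20 + 11/20 + 1 = 2 bits/symbol.

2 bits/symbol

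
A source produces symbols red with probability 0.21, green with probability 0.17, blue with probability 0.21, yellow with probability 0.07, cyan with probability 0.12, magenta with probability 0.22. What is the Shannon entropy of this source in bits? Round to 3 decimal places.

2.496 bits

H = −Σ pᵢ log₂ pᵢ.
−0.21·log₂(0.21) = 0.4728
−0.17·log₂(0.17) = 0.4346
−0.21·log₂(0.21) = 0.4728
−0.07·log₂(0.07) = 0.2686
−0.12·log₂(0.12) = 0.3671
−0.22·log₂(0.22) = 0.4806
Sum ≈ 2.4964 → 2.496 bits.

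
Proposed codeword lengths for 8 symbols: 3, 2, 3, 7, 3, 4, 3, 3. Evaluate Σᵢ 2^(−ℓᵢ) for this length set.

With common denominator 2^7 = 128: Σ 2^(−ℓᵢ) = 16/128 + 32/128 + 16/128 + 1/128 + 16/128 + 8/128 + 16/128 + 16/128 = 121/128 = 0.9453125.

0.9453125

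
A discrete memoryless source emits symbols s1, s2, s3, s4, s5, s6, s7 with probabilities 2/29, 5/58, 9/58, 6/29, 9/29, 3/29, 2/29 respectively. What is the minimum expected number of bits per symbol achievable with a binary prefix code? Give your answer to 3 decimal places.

Repeatedly combine the two least-probable nodes; the expected code length is the sum of the merged weights.
merge 2/29 + 2/29 → 4/29
merge 5/58 + 3/29 → 11/58
merge 4/29 + 9/58 → 17/58
merge 11/58 + 6/29 → 23/58
merge 17/58 + 9/29 → 35/58
merge 23/58 + 35/58 → 1
L = 4/29 + 11/58 + 17/58 + 23/58 + 35/58 + 1 = 76/29 ≈ 2.621 bits/symbol.

2.621 bits/symbol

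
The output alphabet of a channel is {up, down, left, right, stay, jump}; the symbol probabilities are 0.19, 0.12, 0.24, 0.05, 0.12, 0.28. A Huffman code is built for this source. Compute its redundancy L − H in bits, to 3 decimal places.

Entropy H = −Σ p log₂ p ≈ 2.4138 bits.
Huffman merges: 1/20+3/25→17/100; 3/25+17/100→29/100; 19/100+6/25→43/100; 7/25+29/100→57/100; 43/100+57/100→1. L = 123/50 ≈ 2.4600.
L − H = 2.4600 − 2.4138 = 0.046 bits.

0.046 bits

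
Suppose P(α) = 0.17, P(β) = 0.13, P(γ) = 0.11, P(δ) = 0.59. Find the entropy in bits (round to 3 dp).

H = −Σ pᵢ log₂ pᵢ.
−0.17·log₂(0.17) = 0.4346
−0.13·log₂(0.13) = 0.3826
−0.11·log₂(0.11) = 0.3503
−0.59·log₂(0.59) = 0.4491
Sum ≈ 1.6166 → 1.617 bits.

1.617 bits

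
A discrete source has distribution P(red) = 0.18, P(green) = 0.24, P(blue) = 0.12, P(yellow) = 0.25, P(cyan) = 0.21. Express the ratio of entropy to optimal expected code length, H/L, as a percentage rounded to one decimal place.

99.1%

Entropy H = −Σ p log₂ p ≈ 2.2793 bits.
Huffman merges: 3/25+9/50→3/10; 21/100+6/25→9/20; 1/4+3/10→11/20; 9/20+11/20→1. L = 23/10 ≈ 2.3000.
Efficiency = H/L = 2.2793/2.3000 = 99.1%.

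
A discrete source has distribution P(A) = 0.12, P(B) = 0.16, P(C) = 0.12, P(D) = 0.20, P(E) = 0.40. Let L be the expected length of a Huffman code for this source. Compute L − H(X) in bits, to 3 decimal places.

0.050 bits

Entropy H = −Σ p log₂ p ≈ 2.1503 bits.
Huffman merges: 3/25+3/25→6/25; 4/25+1/5→9/25; 6/25+9/25→3/5; 2/5+3/5→1. L = 11/5 ≈ 2.2000.
L − H = 2.2000 − 2.1503 = 0.050 bits.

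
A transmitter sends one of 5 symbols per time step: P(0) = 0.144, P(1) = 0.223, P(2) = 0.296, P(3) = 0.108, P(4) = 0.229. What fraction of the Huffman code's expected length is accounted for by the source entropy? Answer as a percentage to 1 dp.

99.4%

Entropy H = −Σ p log₂ p ≈ 2.2390 bits.
Huffman merges: 27/250+18/125→63/250; 223/1000+229/1000→113/250; 63/250+37/125→137/250; 113/250+137/250→1. L = 563/250 ≈ 2.2520.
Efficiency = H/L = 2.2390/2.2520 = 99.4%.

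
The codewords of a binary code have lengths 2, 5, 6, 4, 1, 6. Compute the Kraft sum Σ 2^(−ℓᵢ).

With common denominator 2^6 = 64: Σ 2^(−ℓᵢ) = 16/64 + 2/64 + 1/64 + 4/64 + 32/64 + 1/64 = 56/64 = 0.875.

0.875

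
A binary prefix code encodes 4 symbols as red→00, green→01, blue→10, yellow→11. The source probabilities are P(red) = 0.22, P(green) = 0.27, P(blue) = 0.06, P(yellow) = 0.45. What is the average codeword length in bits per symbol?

2 bits/symbol

L̄ = Σ pᵢ·ℓᵢ = 0.22·2 + 0.27·2 + 0.06·2 + 0.45·2 = 2 bits/symbol.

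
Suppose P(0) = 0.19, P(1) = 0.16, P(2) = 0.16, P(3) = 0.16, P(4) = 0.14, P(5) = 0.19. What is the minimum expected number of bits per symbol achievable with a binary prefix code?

Repeatedly combine the two least-probable nodes; the expected code length is the sum of the merged weights.
merge 7/50 + 4/25 → 3/10
merge 4/25 + 4/25 → 8/25
merge 19/100 + 19/100 → 19/50
merge 3/10 + 8/25 → 31/50
merge 19/50 + 31/50 → 1
L = 3/10 + 8/25 + 19/50 + 31/50 + 1 = 131/50 = 2.62 bits/symbol.

2.62 bits/symbol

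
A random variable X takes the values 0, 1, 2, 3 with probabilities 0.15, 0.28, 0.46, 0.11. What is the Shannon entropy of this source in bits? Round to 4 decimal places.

H = −Σ pᵢ log₂ pᵢ.
−0.15·log₂(0.15) = 0.4105
−0.28·log₂(0.28) = 0.5142
−0.46·log₂(0.46) = 0.5153
−0.11·log₂(0.11) = 0.3503
Sum ≈ 1.7904 → 1.7904 bits.

1.7904 bits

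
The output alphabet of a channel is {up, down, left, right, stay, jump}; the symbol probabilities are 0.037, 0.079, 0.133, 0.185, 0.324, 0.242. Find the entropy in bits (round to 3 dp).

H = −Σ pᵢ log₂ pᵢ.
−0.037·log₂(0.037) = 0.1760
−0.079·log₂(0.079) = 0.2893
−0.133·log₂(0.133) = 0.3871
−0.185·log₂(0.185) = 0.4504
−0.324·log₂(0.324) = 0.5268
−0.242·log₂(0.242) = 0.4954
Sum ≈ 2.3249 → 2.325 bits.

2.325 bits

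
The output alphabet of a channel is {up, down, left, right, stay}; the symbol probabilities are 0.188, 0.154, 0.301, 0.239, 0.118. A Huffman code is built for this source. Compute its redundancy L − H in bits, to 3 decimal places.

0.024 bits

Entropy H = −Σ p log₂ p ≈ 2.2477 bits.
Huffman merges: 59/500+77/500→34/125; 47/250+239/1000→427/1000; 34/125+301/1000→573/1000; 427/1000+573/1000→1. L = 284/125 ≈ 2.2720.
L − H = 2.2720 − 2.2477 = 0.024 bits.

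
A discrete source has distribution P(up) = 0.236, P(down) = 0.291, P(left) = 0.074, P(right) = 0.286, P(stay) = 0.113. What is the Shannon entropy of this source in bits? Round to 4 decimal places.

H = −Σ pᵢ log₂ pᵢ.
−0.236·log₂(0.236) = 0.4916
−0.291·log₂(0.291) = 0.5182
−0.074·log₂(0.074) = 0.2780
−0.286·log₂(0.286) = 0.5165
−0.113·log₂(0.113) = 0.3555
Sum ≈ 2.1598 → 2.1598 bits.

2.1598 bits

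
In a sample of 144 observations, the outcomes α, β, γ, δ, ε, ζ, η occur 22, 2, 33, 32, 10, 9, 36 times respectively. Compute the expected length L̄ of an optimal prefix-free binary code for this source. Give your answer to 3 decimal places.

2.521 bits/symbol

Probabilities are the counts divided by 144.
Repeatedly combine the two least-probable nodes; the expected code length is the sum of the merged weights.
merge 1/72 + 1/16 → 11/144
merge 5/72 + 11/144 → 7/48
merge 7/48 + 11/72 → 43/144
merge 2/9 + 11/48 → 65/144
merge 1/4 + 43/144 → 79/144
merge 65/144 + 79/144 → 1
L = 11/144 + 7/48 + 43/144 + 65/144 + 79/144 + 1 = 121/48 ≈ 2.521 bits/symbol.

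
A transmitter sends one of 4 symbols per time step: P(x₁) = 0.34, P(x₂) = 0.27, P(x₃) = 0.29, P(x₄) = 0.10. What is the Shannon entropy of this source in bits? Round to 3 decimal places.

1.889 bits

H = −Σ pᵢ log₂ pᵢ.
−0.34·log₂(0.34) = 0.5292
−0.27·log₂(0.27) = 0.5100
−0.29·log₂(0.29) = 0.5179
−0.10·log₂(0.10) = 0.3322
Sum ≈ 1.8893 → 1.889 bits.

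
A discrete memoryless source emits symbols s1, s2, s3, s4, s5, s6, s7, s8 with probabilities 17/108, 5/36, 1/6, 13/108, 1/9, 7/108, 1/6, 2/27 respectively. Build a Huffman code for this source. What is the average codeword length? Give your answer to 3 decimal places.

2.972 bits/symbol

Repeatedly combine the two least-probable nodes; the expected code length is the sum of the merged weights.
merge 7/108 + 2/27 → 5/36
merge 1/9 + 13/108 → 25/108
merge 5/36 + 5/36 → 5/18
merge 17/108 + 1/6 → 35/108
merge 1/6 + 25/108 → 43/108
merge 5/18 + 35/108 → 65/108
merge 43/108 + 65/108 → 1
L = 5/36 + 25/108 + 5/18 + 35/108 + 43/108 + 65/108 + 1 = 107/36 ≈ 2.972 bits/symbol.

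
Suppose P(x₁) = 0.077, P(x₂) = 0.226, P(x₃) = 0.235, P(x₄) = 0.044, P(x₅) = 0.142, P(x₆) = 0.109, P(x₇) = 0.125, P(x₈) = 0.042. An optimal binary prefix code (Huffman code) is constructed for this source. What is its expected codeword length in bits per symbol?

Repeatedly combine the two least-probable nodes; the expected code length is the sum of the merged weights.
merge 21/500 + 11/250 → 43/500
merge 77/1000 + 43/500 → 163/1000
merge 109/1000 + 1/8 → 117/500
merge 71/500 + 163/1000 → 61/200
merge 113/500 + 117/500 → 23/50
merge 47/200 + 61/200 → 27/50
merge 23/50 + 27/50 → 1
L = 43/500 + 163/1000 + 117/500 + 61/200 + 23/50 + 27/50 + 1 = 697/250 = 2.788 bits/symbol.

2.788 bits/symbol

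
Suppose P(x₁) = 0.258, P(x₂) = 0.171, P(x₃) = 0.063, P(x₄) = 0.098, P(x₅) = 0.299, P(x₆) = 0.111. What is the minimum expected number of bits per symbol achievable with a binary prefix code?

2.433 bits/symbol

Repeatedly combine the two least-probable nodes; the expected code length is the sum of the merged weights.
merge 63/1000 + 49/500 → 161/1000
merge 111/1000 + 161/1000 → 34/125
merge 171/1000 + 129/500 → 429/1000
merge 34/125 + 299/1000 → 571/1000
merge 429/1000 + 571/1000 → 1
L = 161/1000 + 34/125 + 429/1000 + 571/1000 + 1 = 2433/1000 = 2.433 bits/symbol.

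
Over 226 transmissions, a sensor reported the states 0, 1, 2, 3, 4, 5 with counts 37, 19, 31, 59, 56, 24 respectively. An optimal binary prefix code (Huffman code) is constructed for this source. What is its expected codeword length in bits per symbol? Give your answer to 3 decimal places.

Probabilities are the counts divided by 226.
Repeatedly combine the two least-probable nodes; the expected code length is the sum of the merged weights.
merge 19/226 + 12/113 → 43/226
merge 31/226 + 37/226 → 34/113
merge 43/226 + 28/113 → 99/226
merge 59/226 + 34/113 → 127/226
merge 99/226 + 127/226 → 1
L = 43/226 + 34/113 + 99/226 + 127/226 + 1 = 563/226 ≈ 2.491 bits/symbol.

2.491 bits/symbol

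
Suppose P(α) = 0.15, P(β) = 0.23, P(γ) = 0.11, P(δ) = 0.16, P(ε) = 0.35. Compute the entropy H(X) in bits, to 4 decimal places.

H = −Σ pᵢ log₂ pᵢ.
−0.15·log₂(0.15) = 0.4105
−0.23·log₂(0.23) = 0.4877
−0.11·log₂(0.11) = 0.3503
−0.16·log₂(0.16) = 0.4230
−0.35·log₂(0.35) = 0.5301
Sum ≈ 2.2016 → 2.2016 bits.

2.2016 bits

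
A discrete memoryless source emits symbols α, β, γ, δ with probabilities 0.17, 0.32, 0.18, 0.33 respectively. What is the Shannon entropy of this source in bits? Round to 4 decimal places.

H = −Σ pᵢ log₂ pᵢ.
−0.17·log₂(0.17) = 0.4346
−0.32·log₂(0.32) = 0.5260
−0.18·log₂(0.18) = 0.4453
−0.33·log₂(0.33) = 0.5278
Sum ≈ 1.9338 → 1.9338 bits.

1.9338 bits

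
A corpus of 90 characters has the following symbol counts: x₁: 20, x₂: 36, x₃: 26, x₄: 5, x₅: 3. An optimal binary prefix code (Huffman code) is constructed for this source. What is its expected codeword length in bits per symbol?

Probabilities are the counts divided by 90.
Repeatedly combine the two least-probable nodes; the expected code length is the sum of the merged weights.
merge 1/30 + 1/18 → 4/45
merge 4/45 + 2/9 → 14/45
merge 13/45 + 14/45 → 3/5
merge 2/5 + 3/5 → 1
L = 4/45 + 14/45 + 3/5 + 1 = 2 bits/symbol.

2 bits/symbol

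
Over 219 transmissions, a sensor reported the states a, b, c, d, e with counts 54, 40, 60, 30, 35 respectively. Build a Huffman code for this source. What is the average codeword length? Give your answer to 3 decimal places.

2.297 bits/symbol

Probabilities are the counts divided by 219.
Repeatedly combine the two least-probable nodes; the expected code length is the sum of the merged weights.
merge 10/73 + 35/219 → 65/219
merge 40/219 + 18/73 → 94/219
merge 20/73 + 65/219 → 125/219
merge 94/219 + 125/219 → 1
L = 65/219 + 94/219 + 125/219 + 1 = 503/219 ≈ 2.297 bits/symbol.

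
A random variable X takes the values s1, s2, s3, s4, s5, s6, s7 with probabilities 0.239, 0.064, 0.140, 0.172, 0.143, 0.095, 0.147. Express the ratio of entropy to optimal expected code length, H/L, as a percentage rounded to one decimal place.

98.7%

Entropy H = −Σ p log₂ p ≈ 2.7117 bits.
Huffman merges: 8/125+19/200→159/1000; 7/50+143/1000→283/1000; 147/1000+159/1000→153/500; 43/250+239/1000→411/1000; 283/1000+153/500→589/1000; 411/1000+589/1000→1. L = 687/250 ≈ 2.7480.
Efficiency = H/L = 2.7117/2.7480 = 98.7%.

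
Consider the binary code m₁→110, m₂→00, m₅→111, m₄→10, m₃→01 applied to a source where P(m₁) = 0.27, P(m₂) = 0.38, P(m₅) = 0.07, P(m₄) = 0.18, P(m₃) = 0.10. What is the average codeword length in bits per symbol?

2.34 bits/symbol

L̄ = Σ pᵢ·ℓᵢ = 0.27·3 + 0.38·2 + 0.07·3 + 0.18·2 + 0.10·2 = 2.34 bits/symbol.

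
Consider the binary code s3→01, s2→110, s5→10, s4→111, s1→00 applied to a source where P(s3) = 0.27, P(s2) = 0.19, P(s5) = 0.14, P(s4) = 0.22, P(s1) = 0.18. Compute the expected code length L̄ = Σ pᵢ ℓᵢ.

L̄ = Σ pᵢ·ℓᵢ = 0.27·2 + 0.19·3 + 0.14·2 + 0.22·3 + 0.18·2 = 2.41 bits/symbol.

2.41 bits/symbol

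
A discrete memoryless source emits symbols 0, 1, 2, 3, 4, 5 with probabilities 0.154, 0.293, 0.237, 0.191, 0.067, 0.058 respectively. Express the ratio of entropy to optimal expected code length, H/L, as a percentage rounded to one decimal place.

99.1%

Entropy H = −Σ p log₂ p ≈ 2.3825 bits.
Huffman merges: 29/500+67/1000→1/8; 1/8+77/500→279/1000; 191/1000+237/1000→107/250; 279/1000+293/1000→143/250; 107/250+143/250→1. L = 601/250 ≈ 2.4040.
Efficiency = H/L = 2.3825/2.4040 = 99.1%.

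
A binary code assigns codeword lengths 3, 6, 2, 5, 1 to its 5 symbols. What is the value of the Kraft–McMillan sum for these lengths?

With common denominator 2^6 = 64: Σ 2^(−ℓᵢ) = 8/64 + 1/64 + 16/64 + 2/64 + 32/64 = 59/64 = 0.921875.

0.921875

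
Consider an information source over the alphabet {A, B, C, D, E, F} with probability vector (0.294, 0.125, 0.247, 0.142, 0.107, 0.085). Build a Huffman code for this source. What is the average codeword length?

2.459 bits/symbol

Repeatedly combine the two least-probable nodes; the expected code length is the sum of the merged weights.
merge 17/200 + 107/1000 → 24/125
merge 1/8 + 71/500 → 267/1000
merge 24/125 + 247/1000 → 439/1000
merge 267/1000 + 147/500 → 561/1000
merge 439/1000 + 561/1000 → 1
L = 24/125 + 267/1000 + 439/1000 + 561/1000 + 1 = 2459/1000 = 2.459 bits/symbol.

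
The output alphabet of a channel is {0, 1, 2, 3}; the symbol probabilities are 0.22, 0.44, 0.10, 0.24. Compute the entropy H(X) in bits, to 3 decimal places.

1.828 bits

H = −Σ pᵢ log₂ pᵢ.
−0.22·log₂(0.22) = 0.4806
−0.44·log₂(0.44) = 0.5211
−0.10·log₂(0.10) = 0.3322
−0.24·log₂(0.24) = 0.4941
Sum ≈ 1.8280 → 1.828 bits.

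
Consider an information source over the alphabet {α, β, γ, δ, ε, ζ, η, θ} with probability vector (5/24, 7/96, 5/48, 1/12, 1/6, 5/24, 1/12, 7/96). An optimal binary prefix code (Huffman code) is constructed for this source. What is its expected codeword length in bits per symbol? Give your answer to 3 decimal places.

Repeatedly combine the two least-probable nodes; the expected code length is the sum of the merged weights.
merge 7/96 + 7/96 → 7/48
merge 1/12 + 1/12 → 1/6
merge 5/48 + 7/48 → 1/4
merge 1/6 + 1/6 → 1/3
merge 5/24 + 5/24 → 5/12
merge 1/4 + 1/3 → 7/12
merge 5/12 + 7/12 → 1
L = 7/48 + 1/6 + 1/4 + 1/3 + 5/12 + 7/12 + 1 = 139/48 ≈ 2.896 bits/symbol.

2.896 bits/symbol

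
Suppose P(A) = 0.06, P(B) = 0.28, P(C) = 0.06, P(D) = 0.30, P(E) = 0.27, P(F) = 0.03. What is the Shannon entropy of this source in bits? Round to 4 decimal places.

2.1842 bits

H = −Σ pᵢ log₂ pᵢ.
−0.06·log₂(0.06) = 0.2435
−0.28·log₂(0.28) = 0.5142
−0.06·log₂(0.06) = 0.2435
−0.30·log₂(0.30) = 0.5211
−0.27·log₂(0.27) = 0.5100
−0.03·log₂(0.03) = 0.1518
Sum ≈ 2.1842 → 2.1842 bits.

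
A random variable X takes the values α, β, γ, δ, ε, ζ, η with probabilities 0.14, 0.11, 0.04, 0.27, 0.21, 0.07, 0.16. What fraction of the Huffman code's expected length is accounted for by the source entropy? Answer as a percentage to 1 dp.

Entropy H = −Σ p log₂ p ≈ 2.6076 bits.
Huffman merges: 1/25+7/100→11/100; 11/100+11/100→11/50; 7/50+4/25→3/10; 21/100+11/50→43/100; 27/100+3/10→57/100; 43/100+57/100→1. L = 263/100 ≈ 2.6300.
Efficiency = H/L = 2.6076/2.6300 = 99.1%.

99.1%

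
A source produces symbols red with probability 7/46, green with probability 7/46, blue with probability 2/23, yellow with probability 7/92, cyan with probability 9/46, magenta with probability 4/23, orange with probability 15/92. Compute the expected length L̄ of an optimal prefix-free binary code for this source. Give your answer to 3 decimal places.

2.793 bits/symbol

Repeatedly combine the two least-probable nodes; the expected code length is the sum of the merged weights.
merge 7/92 + 2/23 → 15/92
merge 7/46 + 7/46 → 7/23
merge 15/92 + 15/92 → 15/46
merge 4/23 + 9/46 → 17/46
merge 7/23 + 15/46 → 29/46
merge 17/46 + 29/46 → 1
L = 15/92 + 7/23 + 15/46 + 17/46 + 29/46 + 1 = 257/92 ≈ 2.793 bits/symbol.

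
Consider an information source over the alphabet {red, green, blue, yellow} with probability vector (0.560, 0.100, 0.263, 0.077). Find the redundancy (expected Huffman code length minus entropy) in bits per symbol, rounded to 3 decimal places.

0.025 bits

Entropy H = −Σ p log₂ p ≈ 1.5922 bits.
Huffman merges: 77/1000+1/10→177/1000; 177/1000+263/1000→11/25; 11/25+14/25→1. L = 1617/1000 ≈ 1.6170.
L − H = 1.6170 − 1.5922 = 0.025 bits.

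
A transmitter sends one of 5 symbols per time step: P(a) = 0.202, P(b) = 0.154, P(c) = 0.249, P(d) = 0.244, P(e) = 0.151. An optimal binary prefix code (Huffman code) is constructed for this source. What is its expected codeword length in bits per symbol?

2.305 bits/symbol

Repeatedly combine the two least-probable nodes; the expected code length is the sum of the merged weights.
merge 151/1000 + 77/500 → 61/200
merge 101/500 + 61/250 → 223/500
merge 249/1000 + 61/200 → 277/500
merge 223/500 + 277/500 → 1
L = 61/200 + 223/500 + 277/500 + 1 = 461/200 = 2.305 bits/symbol.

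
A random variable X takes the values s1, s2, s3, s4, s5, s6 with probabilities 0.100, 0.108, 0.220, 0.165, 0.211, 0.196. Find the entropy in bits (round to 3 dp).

H = −Σ pᵢ log₂ pᵢ.
−0.100·log₂(0.100) = 0.3322
−0.108·log₂(0.108) = 0.3468
−0.220·log₂(0.220) = 0.4806
−0.165·log₂(0.165) = 0.4289
−0.211·log₂(0.211) = 0.4736
−0.196·log₂(0.196) = 0.4608
Sum ≈ 2.5229 → 2.523 bits.

2.523 bits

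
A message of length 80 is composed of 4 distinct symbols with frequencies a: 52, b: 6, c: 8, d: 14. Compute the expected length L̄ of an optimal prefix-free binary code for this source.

Probabilities are the counts divided by 80.
Repeatedly combine the two least-probable nodes; the expected code length is the sum of the merged weights.
merge 3/40 + 1/10 → 7/40
merge 7/40 + 7/40 → 7/20
merge 7/20 + 13/20 → 1
L = 7/40 + 7/20 + 1 = 61/40 = 1.525 bits/symbol.

1.525 bits/symbol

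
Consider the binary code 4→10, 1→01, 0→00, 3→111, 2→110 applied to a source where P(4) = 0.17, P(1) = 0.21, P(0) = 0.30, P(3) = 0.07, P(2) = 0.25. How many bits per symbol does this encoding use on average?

2.32 bits/symbol

L̄ = Σ pᵢ·ℓᵢ = 0.17·2 + 0.21·2 + 0.30·2 + 0.07·3 + 0.25·3 = 2.32 bits/symbol.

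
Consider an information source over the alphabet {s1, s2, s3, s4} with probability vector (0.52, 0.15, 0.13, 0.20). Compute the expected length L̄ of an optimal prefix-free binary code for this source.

Repeatedly combine the two least-probable nodes; the expected code length is the sum of the merged weights.
merge 13/100 + 3/20 → 7/25
merge 1/5 + 7/25 → 12/25
merge 12/25 + 13/25 → 1
L = 7/25 + 12/25 + 1 = 44/25 = 1.76 bits/symbol.

1.76 bits/symbol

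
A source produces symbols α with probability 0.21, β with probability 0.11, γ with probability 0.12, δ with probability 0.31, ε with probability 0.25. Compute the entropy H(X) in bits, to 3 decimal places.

H = −Σ pᵢ log₂ pᵢ.
−0.21·log₂(0.21) = 0.4728
−0.11·log₂(0.11) = 0.3503
−0.12·log₂(0.12) = 0.3671
−0.31·log₂(0.31) = 0.5238
−0.25·log₂(0.25) = 0.5000
Sum ≈ 2.2140 → 2.214 bits.

2.214 bits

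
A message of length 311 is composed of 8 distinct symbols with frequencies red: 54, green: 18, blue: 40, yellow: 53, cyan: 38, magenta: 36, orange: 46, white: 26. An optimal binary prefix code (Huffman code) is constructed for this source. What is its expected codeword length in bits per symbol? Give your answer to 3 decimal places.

2.968 bits/symbol

Probabilities are the counts divided by 311.
Repeatedly combine the two least-probable nodes; the expected code length is the sum of the merged weights.
merge 18/311 + 26/311 → 44/311
merge 36/311 + 38/311 → 74/311
merge 40/311 + 44/311 → 84/311
merge 46/311 + 53/311 → 99/311
merge 54/311 + 74/311 → 128/311
merge 84/311 + 99/311 → 183/311
merge 128/311 + 183/311 → 1
L = 44/311 + 74/311 + 84/311 + 99/311 + 128/311 + 183/311 + 1 = 923/311 ≈ 2.968 bits/symbol.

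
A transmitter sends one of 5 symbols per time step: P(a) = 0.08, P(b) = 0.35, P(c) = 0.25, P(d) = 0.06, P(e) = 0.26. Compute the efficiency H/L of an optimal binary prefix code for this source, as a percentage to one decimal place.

96.7%

Entropy H = −Σ p log₂ p ≈ 2.0704 bits.
Huffman merges: 3/50+2/25→7/50; 7/50+1/4→39/100; 13/50+7/20→61/100; 39/100+61/100→1. L = 107/50 ≈ 2.1400.
Efficiency = H/L = 2.0704/2.1400 = 96.7%.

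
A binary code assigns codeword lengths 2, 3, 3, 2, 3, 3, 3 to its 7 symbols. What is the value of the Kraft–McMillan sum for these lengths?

1.125

With common denominator 2^3 = 8: Σ 2^(−ℓᵢ) = 2/8 + 1/8 + 1/8 + 2/8 + 1/8 + 1/8 + 1/8 = 9/8 = 1.125.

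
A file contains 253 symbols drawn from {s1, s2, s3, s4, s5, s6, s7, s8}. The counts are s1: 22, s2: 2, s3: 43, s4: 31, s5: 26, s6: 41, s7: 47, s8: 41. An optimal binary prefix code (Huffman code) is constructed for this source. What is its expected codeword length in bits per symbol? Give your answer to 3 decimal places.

2.909 bits/symbol

Probabilities are the counts divided by 253.
Repeatedly combine the two least-probable nodes; the expected code length is the sum of the merged weights.
merge 2/253 + 2/23 → 24/253
merge 24/253 + 26/253 → 50/253
merge 31/253 + 41/253 → 72/253
merge 41/253 + 43/253 → 84/253
merge 47/253 + 50/253 → 97/253
merge 72/253 + 84/253 → 156/253
merge 97/253 + 156/253 → 1
L = 24/253 + 50/253 + 72/253 + 84/253 + 97/253 + 156/253 + 1 = 32/11 ≈ 2.909 bits/symbol.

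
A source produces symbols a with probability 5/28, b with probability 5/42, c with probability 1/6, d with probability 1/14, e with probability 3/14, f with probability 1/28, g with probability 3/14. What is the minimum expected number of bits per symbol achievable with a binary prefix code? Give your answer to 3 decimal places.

2.679 bits/symbol

Repeatedly combine the two least-probable nodes; the expected code length is the sum of the merged weights.
merge 1/28 + 1/14 → 3/28
merge 3/28 + 5/42 → 19/84
merge 1/6 + 5/28 → 29/84
merge 3/14 + 3/14 → 3/7
merge 19/84 + 29/84 → 4/7
merge 3/7 + 4/7 → 1
L = 3/28 + 19/84 + 29/84 + 3/7 + 4/7 + 1 = 75/28 ≈ 2.679 bits/symbol.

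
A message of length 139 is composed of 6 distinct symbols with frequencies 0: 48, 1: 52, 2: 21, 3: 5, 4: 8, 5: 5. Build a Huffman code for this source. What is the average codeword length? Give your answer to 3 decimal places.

Probabilities are the counts divided by 139.
Repeatedly combine the two least-probable nodes; the expected code length is the sum of the merged weights.
merge 5/139 + 5/139 → 10/139
merge 8/139 + 10/139 → 18/139
merge 18/139 + 21/139 → 39/139
merge 39/139 + 48/139 → 87/139
merge 52/139 + 87/139 → 1
L = 10/139 + 18/139 + 39/139 + 87/139 + 1 = 293/139 ≈ 2.108 bits/symbol.

2.108 bits/symbol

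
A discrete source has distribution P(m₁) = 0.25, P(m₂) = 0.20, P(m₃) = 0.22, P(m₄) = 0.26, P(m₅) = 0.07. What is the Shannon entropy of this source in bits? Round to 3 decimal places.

H = −Σ pᵢ log₂ pᵢ.
−0.25·log₂(0.25) = 0.5000
−0.20·log₂(0.20) = 0.4644
−0.22·log₂(0.22) = 0.4806
−0.26·log₂(0.26) = 0.5053
−0.07·log₂(0.07) = 0.2686
Sum ≈ 2.2188 → 2.219 bits.

2.219 bits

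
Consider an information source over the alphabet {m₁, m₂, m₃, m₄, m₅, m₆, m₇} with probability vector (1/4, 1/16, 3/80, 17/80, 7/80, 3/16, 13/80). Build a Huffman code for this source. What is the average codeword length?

2.6375 bits/symbol

Repeatedly combine the two least-probable nodes; the expected code length is the sum of the merged weights.
merge 3/80 + 1/16 → 1/10
merge 7/80 + 1/10 → 3/16
merge 13/80 + 3/16 → 7/20
merge 3/16 + 17/80 → 2/5
merge 1/4 + 7/20 → 3/5
merge 2/5 + 3/5 → 1
L = 1/10 + 3/16 + 7/20 + 2/5 + 3/5 + 1 = 211/80 = 2.6375 bits/symbol.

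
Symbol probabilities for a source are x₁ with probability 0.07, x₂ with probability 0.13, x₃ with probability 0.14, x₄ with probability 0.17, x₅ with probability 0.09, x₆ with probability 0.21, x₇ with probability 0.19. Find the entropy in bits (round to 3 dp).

2.724 bits

H = −Σ pᵢ log₂ pᵢ.
−0.07·log₂(0.07) = 0.2686
−0.13·log₂(0.13) = 0.3826
−0.14·log₂(0.14) = 0.3971
−0.17·log₂(0.17) = 0.4346
−0.09·log₂(0.09) = 0.3127
−0.21·log₂(0.21) = 0.4728
−0.19·log₂(0.19) = 0.4552
Sum ≈ 2.7236 → 2.724 bits.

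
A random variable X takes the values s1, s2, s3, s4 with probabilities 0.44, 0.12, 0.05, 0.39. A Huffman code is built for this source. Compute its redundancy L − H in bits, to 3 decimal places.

Entropy H = −Σ p log₂ p ≈ 1.6341 bits.
Huffman merges: 1/20+3/25→17/100; 17/100+39/100→14/25; 11/25+14/25→1. L = 173/100 ≈ 1.7300.
L − H = 1.7300 − 1.6341 = 0.096 bits.

0.096 bits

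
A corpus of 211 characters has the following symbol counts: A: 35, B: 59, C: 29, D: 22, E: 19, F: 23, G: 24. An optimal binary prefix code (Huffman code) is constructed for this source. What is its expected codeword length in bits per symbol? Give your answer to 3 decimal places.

2.720 bits/symbol

Probabilities are the counts divided by 211.
Repeatedly combine the two least-probable nodes; the expected code length is the sum of the merged weights.
merge 19/211 + 22/211 → 41/211
merge 23/211 + 24/211 → 47/211
merge 29/211 + 35/211 → 64/211
merge 41/211 + 47/211 → 88/211
merge 59/211 + 64/211 → 123/211
merge 88/211 + 123/211 → 1
L = 41/211 + 47/211 + 64/211 + 88/211 + 123/211 + 1 = 574/211 ≈ 2.720 bits/symbol.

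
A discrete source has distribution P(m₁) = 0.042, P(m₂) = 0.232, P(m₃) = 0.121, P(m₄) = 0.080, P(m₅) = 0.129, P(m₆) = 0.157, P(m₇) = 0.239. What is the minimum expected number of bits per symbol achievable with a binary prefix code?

Repeatedly combine the two least-probable nodes; the expected code length is the sum of the merged weights.
merge 21/500 + 2/25 → 61/500
merge 121/1000 + 61/500 → 243/1000
merge 129/1000 + 157/1000 → 143/500
merge 29/125 + 239/1000 → 471/1000
merge 243/1000 + 143/500 → 529/1000
merge 471/1000 + 529/1000 → 1
L = 61/500 + 243/1000 + 143/500 + 471/1000 + 529/1000 + 1 = 2651/1000 = 2.651 bits/symbol.

2.651 bits/symbol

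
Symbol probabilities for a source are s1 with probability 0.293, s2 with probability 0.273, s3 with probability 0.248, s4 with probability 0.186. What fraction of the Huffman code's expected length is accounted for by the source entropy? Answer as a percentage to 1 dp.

99.0%

Entropy H = −Σ p log₂ p ≈ 1.9805 bits.
Huffman merges: 93/500+31/125→217/500; 273/1000+293/1000→283/500; 217/500+283/500→1. L = 2 ≈ 2.0000.
Efficiency = H/L = 1.9805/2.0000 = 99.0%.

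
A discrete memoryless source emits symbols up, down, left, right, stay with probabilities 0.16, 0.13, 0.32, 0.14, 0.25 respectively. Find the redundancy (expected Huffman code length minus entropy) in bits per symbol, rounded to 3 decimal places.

0.041 bits

Entropy H = −Σ p log₂ p ≈ 2.2288 bits.
Huffman merges: 13/100+7/50→27/100; 4/25+1/4→41/100; 27/100+8/25→59/100; 41/100+59/100→1. L = 227/100 ≈ 2.2700.
L − H = 2.2700 − 2.2288 = 0.041 bits.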